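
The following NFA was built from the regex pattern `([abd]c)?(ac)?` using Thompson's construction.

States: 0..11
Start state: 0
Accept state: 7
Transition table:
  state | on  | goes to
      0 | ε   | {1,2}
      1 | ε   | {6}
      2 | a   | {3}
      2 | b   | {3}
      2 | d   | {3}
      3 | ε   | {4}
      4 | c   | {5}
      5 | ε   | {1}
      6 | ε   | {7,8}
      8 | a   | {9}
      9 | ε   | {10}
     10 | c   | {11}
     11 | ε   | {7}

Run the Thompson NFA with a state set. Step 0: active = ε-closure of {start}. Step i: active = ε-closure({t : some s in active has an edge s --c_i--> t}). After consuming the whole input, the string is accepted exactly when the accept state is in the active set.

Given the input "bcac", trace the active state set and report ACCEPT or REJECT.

Answer: ACCEPT

Steps:
start: ε-closure({0}) = {0,1,2,6,7,8}
'b' @ 1: {3,4}
'c' @ 2: {1,5,6,7,8}  ✓accept
'a' @ 3: {9,10}
'c' @ 4: {7,11}  ✓accept
after full input: {7,11}  (accept=7 in)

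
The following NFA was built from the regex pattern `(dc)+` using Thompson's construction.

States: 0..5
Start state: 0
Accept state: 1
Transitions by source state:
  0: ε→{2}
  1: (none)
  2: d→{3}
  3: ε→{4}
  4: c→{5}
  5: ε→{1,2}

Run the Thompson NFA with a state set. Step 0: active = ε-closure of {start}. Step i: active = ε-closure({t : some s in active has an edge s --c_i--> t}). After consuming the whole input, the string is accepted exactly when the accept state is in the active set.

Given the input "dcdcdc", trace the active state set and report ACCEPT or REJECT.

start: ε-closure({0}) = {0,2}
'd' @ 1: {3,4}
'c' @ 2: {1,2,5}  [accepting]
'd' @ 3: {3,4}
'c' @ 4: {1,2,5}  [accepting]
'd' @ 5: {3,4}
'c' @ 6: {1,2,5}  [accepting]
after full input: {1,2,5}  (accept=1 in)

Answer: ACCEPT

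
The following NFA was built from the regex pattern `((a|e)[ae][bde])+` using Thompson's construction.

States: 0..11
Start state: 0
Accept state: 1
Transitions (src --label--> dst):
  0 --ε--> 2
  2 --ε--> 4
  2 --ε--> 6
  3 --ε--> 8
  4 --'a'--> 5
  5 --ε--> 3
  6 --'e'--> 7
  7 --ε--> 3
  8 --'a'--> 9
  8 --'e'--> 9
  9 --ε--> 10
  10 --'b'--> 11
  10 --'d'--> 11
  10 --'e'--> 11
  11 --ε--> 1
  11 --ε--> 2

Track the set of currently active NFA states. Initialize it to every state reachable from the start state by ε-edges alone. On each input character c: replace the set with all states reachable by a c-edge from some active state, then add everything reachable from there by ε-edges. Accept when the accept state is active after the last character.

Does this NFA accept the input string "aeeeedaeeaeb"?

initial (ε-close {0}): {0,2,4,6}
'a' @ 1: {3,5,8}
'e' @ 2: {9,10}
'e' @ 3: {1,2,4,6,11}  (accept∈set)
'e' @ 4: {3,7,8}
'e' @ 5: {9,10}
'd' @ 6: {1,2,4,6,11}  (accept∈set)
'a' @ 7: {3,5,8}
'e' @ 8: {9,10}
'e' @ 9: {1,2,4,6,11}  (accept∈set)
'a' @ 10: {3,5,8}
'e' @ 11: {9,10}
'b' @ 12: {1,2,4,6,11}  (accept∈set)
final: {1,2,4,6,11}; accept 1 in set

Answer: ACCEPT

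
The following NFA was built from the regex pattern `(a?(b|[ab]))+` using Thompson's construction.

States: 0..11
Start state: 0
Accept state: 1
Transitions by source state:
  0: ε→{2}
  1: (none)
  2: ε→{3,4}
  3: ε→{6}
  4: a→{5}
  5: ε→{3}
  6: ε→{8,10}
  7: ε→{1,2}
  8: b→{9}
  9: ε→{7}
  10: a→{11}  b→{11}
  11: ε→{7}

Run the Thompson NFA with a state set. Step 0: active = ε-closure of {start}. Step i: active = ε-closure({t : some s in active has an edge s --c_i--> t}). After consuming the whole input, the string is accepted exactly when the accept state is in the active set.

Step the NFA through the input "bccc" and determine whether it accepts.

start: ε-closure({0}) = {0,2,3,4,6,8,10}
'b' @ 1: {1,2,3,4,6,7,8,9,10,11}  ✓accept
'c' @ 2: {}  — dead — no transitions
rest 'cc' ignored (set empty)
end set {} — state 1 not in

Answer: REJECT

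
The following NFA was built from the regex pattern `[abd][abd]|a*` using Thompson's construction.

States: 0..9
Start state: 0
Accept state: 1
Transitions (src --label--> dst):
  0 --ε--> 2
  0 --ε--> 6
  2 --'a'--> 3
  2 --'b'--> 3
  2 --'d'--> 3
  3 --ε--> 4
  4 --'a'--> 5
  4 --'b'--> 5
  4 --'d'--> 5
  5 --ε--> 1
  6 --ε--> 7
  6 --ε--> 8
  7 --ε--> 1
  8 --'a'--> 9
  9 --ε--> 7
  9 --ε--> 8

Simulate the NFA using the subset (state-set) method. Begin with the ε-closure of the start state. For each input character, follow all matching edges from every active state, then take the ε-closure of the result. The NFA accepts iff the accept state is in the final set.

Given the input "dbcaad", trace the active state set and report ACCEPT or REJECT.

initial (ε-close {0}): {0,1,2,6,7,8}
'd' @ 1: {3,4}
'b' @ 2: {1,5}  [accepting]
'c' @ 3: {}  — no active states
rest 'aad' ignored (set empty)
final: {}; accept 1 not in set

Answer: REJECT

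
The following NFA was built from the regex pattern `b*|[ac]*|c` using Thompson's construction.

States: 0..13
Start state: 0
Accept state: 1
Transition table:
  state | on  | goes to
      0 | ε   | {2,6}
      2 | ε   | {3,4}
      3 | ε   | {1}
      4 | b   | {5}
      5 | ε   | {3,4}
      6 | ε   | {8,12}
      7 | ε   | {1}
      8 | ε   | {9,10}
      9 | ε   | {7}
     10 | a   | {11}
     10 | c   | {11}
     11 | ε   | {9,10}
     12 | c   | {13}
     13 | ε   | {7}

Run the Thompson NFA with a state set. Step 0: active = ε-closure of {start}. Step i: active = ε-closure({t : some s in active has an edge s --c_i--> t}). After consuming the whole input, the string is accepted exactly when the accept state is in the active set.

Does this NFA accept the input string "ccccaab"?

Answer: REJECT

Trace:
start: ε-closure({0}) = {0,1,2,3,4,6,7,8,9,10,12}
'c' @ 1: {1,7,9,10,11,13}  (accept∈set)
'c' @ 2: {1,7,9,10,11}  (accept∈set)
'c' @ 3: {1,7,9,10,11}  (accept∈set)
'c' @ 4: {1,7,9,10,11}  (accept∈set)
'a' @ 5: {1,7,9,10,11}  (accept∈set)
'a' @ 6: {1,7,9,10,11}  (accept∈set)
'b' @ 7: {}  — dead — no transitions
end set {} — state 1 not in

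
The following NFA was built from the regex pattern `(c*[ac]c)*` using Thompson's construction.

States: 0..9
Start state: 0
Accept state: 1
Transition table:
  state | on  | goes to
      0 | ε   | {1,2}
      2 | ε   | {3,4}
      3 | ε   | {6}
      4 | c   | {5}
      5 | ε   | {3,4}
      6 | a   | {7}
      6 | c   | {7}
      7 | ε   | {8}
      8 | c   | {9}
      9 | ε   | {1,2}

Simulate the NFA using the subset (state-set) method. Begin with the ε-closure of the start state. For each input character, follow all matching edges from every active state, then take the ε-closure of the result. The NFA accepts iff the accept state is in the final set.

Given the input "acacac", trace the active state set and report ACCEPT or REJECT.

start: ε-closure({0}) = {0,1,2,3,4,6}
'a' @ 1: {7,8}
'c' @ 2: {1,2,3,4,6,9}  [accepting]
'a' @ 3: {7,8}
'c' @ 4: {1,2,3,4,6,9}  [accepting]
'a' @ 5: {7,8}
'c' @ 6: {1,2,3,4,6,9}  [accepting]
after full input: {1,2,3,4,6,9}  (accept=1 in)

Answer: ACCEPT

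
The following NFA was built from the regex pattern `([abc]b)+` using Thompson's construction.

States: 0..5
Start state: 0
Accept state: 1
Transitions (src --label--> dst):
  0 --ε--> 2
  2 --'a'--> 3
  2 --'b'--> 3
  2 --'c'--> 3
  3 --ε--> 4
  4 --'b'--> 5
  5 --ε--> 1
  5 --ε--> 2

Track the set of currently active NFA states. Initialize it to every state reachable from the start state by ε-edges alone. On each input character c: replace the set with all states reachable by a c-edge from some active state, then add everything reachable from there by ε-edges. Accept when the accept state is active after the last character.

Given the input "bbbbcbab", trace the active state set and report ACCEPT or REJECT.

Answer: ACCEPT

Derivation:
S₀ = ε-closure({0}) = {0,2}
'b' @ 1: {3,4}
'b' @ 2: {1,2,5}  [accepting]
'b' @ 3: {3,4}
'b' @ 4: {1,2,5}  [accepting]
'c' @ 5: {3,4}
'b' @ 6: {1,2,5}  [accepting]
'a' @ 7: {3,4}
'b' @ 8: {1,2,5}  [accepting]
end set {1,2,5} — state 1 in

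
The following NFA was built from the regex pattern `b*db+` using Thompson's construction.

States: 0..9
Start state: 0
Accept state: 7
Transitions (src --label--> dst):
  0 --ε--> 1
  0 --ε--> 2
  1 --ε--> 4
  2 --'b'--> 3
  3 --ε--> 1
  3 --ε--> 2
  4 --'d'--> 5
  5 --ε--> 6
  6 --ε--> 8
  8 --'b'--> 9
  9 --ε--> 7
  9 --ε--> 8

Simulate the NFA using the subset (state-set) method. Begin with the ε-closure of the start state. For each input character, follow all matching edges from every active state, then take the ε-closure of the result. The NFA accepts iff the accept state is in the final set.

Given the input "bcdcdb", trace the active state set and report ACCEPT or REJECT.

Answer: REJECT

Trace:
initial (ε-close {0}): {0,1,2,4}
'b' @ 1: {1,2,3,4}
'c' @ 2: {}  — state set empty
rest 'dcdb' ignored (set empty)
end set {} — state 7 not in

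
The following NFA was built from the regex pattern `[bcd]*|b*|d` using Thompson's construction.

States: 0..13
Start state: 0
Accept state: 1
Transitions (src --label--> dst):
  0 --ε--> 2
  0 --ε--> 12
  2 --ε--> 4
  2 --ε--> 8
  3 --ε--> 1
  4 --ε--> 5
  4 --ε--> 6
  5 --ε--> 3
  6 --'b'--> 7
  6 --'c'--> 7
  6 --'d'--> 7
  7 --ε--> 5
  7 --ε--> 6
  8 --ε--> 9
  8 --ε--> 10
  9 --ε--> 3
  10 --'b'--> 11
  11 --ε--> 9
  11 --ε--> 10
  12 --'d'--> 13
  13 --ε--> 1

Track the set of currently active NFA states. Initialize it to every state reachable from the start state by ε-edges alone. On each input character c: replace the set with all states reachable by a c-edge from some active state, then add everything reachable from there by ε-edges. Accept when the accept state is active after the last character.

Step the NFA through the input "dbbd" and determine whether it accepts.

Answer: ACCEPT

Steps:
S₀ = ε-closure({0}) = {0,1,2,3,4,5,6,8,9,10,12}
'd' @ 1: {1,3,5,6,7,13}  (accept∈set)
'b' @ 2: {1,3,5,6,7}  (accept∈set)
'b' @ 3: {1,3,5,6,7}  (accept∈set)
'd' @ 4: {1,3,5,6,7}  (accept∈set)
final: {1,3,5,6,7}; accept 1 in set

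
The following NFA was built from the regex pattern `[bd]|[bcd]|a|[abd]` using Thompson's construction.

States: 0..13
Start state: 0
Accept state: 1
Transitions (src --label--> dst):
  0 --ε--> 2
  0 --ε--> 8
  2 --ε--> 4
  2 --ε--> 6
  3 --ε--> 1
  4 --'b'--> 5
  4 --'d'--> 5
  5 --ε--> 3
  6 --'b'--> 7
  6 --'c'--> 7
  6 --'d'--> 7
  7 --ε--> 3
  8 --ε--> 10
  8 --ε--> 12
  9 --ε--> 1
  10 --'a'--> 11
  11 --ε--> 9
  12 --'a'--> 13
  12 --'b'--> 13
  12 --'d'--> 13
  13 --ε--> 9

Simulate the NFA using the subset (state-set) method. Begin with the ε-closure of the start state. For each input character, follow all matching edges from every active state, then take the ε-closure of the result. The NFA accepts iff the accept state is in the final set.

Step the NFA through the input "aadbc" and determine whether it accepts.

Answer: REJECT

Steps:
start: ε-closure({0}) = {0,2,4,6,8,10,12}
'a' @ 1: {1,9,11,13}  [accepting]
'a' @ 2: {}  — state set empty
rest 'dbc' ignored (set empty)
after full input: {}  (accept=1 not in)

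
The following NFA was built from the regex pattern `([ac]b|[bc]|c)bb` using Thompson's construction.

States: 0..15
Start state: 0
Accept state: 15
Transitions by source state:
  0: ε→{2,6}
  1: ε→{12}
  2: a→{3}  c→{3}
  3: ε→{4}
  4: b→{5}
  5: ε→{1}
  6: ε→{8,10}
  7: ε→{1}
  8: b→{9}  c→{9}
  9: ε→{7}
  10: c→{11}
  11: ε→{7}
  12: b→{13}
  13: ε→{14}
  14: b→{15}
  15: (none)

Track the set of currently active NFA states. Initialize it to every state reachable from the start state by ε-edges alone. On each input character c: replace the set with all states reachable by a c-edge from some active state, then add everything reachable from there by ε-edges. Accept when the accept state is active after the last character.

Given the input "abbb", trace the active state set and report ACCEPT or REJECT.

Answer: ACCEPT

Derivation:
S₀ = ε-closure({0}) = {0,2,6,8,10}
'a' @ 1: {3,4}
'b' @ 2: {1,5,12}
'b' @ 3: {13,14}
'b' @ 4: {15}  (accept∈set)
end set {15} — state 15 in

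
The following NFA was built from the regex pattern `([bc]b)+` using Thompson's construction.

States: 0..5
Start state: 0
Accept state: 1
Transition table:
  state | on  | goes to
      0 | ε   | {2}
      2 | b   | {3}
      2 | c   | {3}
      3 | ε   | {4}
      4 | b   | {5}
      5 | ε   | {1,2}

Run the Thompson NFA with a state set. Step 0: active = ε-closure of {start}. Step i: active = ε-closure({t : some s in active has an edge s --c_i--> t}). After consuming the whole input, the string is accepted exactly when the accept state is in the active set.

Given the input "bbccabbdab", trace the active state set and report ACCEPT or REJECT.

start: ε-closure({0}) = {0,2}
'b' @ 1: {3,4}
'b' @ 2: {1,2,5}  ✓accept
'c' @ 3: {3,4}
'c' @ 4: {}  — no active states
rest 'abbdab' ignored (set empty)
after full input: {}  (accept=1 not in)

Answer: REJECT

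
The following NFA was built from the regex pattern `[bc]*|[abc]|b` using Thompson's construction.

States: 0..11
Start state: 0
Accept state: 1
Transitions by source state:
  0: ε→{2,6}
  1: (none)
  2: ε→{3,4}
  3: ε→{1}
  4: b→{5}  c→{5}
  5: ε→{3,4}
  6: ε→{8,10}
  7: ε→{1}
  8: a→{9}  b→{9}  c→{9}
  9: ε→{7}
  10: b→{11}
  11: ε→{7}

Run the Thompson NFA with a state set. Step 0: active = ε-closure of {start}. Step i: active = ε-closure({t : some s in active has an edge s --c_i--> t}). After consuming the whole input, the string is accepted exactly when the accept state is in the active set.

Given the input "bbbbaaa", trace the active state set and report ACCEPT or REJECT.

start: ε-closure({0}) = {0,1,2,3,4,6,8,10}
'b' @ 1: {1,3,4,5,7,9,11}  (accept∈set)
'b' @ 2: {1,3,4,5}  (accept∈set)
'b' @ 3: {1,3,4,5}  (accept∈set)
'b' @ 4: {1,3,4,5}  (accept∈set)
'a' @ 5: {}  — state set empty
rest 'aa' ignored (set empty)
after full input: {}  (accept=1 not in)

Answer: REJECT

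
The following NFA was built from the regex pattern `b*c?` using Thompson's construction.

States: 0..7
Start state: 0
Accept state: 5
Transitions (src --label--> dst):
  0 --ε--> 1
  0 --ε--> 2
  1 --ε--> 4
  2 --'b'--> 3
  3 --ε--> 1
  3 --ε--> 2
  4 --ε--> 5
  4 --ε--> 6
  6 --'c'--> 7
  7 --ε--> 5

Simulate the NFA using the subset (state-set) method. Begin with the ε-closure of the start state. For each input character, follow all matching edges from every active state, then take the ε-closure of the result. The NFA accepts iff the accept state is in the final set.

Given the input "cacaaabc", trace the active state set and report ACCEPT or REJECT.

initial (ε-close {0}): {0,1,2,4,5,6}
'c' @ 1: {5,7}  [accepting]
'a' @ 2: {}  — state set empty
rest 'caaabc' ignored (set empty)
final: {}; accept 5 not in set

Answer: REJECT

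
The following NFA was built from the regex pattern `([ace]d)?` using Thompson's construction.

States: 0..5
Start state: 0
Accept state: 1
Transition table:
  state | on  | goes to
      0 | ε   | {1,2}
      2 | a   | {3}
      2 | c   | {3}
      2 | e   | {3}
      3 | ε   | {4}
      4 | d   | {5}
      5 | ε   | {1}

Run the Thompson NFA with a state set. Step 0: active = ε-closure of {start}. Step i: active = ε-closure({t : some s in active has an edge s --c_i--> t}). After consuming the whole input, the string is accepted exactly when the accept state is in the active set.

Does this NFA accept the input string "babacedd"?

start: ε-closure({0}) = {0,1,2}
'b' @ 1: {}  — dead — no transitions
rest 'abacedd' ignored (set empty)
final: {}; accept 1 not in set

Answer: REJECT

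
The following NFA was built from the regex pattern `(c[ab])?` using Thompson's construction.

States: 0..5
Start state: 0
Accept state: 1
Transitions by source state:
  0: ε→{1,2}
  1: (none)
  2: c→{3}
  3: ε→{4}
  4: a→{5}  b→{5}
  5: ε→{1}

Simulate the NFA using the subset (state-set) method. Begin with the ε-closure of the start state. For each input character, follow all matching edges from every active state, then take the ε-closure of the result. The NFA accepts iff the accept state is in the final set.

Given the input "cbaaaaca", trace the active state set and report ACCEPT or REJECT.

initial (ε-close {0}): {0,1,2}
'c' @ 1: {3,4}
'b' @ 2: {1,5}  ✓accept
'a' @ 3: {}  — no active states
rest 'aaaca' ignored (set empty)
end set {} — state 1 not in

Answer: REJECT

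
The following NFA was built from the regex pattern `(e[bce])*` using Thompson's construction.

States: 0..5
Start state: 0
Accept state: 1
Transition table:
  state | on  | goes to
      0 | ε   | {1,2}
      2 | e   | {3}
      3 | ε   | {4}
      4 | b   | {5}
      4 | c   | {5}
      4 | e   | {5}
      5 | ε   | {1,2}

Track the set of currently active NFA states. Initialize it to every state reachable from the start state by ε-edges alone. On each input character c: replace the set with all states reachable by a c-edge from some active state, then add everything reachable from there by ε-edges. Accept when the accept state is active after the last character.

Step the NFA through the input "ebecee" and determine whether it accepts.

start: ε-closure({0}) = {0,1,2}
'e' @ 1: {3,4}
'b' @ 2: {1,2,5}  ✓accept
'e' @ 3: {3,4}
'c' @ 4: {1,2,5}  ✓accept
'e' @ 5: {3,4}
'e' @ 6: {1,2,5}  ✓accept
final: {1,2,5}; accept 1 in set

Answer: ACCEPT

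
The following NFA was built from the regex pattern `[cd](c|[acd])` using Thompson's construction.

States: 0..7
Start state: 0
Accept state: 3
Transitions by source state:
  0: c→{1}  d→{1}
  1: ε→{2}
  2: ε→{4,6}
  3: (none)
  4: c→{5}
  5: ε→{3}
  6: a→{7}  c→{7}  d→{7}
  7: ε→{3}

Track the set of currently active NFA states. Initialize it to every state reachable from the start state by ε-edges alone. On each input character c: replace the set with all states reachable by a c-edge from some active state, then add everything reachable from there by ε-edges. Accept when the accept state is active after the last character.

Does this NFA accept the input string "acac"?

S₀ = ε-closure({0}) = {0}
'a' @ 1: {}  — dead — no transitions
rest 'cac' ignored (set empty)
final: {}; accept 3 not in set

Answer: REJECT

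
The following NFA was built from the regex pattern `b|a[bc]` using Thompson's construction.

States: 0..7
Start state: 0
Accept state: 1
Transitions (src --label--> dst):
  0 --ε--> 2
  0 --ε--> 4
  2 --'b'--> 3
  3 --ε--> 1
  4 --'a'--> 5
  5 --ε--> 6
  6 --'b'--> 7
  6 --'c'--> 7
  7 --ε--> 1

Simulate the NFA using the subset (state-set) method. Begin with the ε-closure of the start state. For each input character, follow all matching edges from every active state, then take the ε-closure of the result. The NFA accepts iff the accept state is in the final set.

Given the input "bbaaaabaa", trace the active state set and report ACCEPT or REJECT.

Answer: REJECT

Trace:
S₀ = ε-closure({0}) = {0,2,4}
'b' @ 1: {1,3}  ✓accept
'b' @ 2: {}  — state set empty
rest 'aaaabaa' ignored (set empty)
end set {} — state 1 not in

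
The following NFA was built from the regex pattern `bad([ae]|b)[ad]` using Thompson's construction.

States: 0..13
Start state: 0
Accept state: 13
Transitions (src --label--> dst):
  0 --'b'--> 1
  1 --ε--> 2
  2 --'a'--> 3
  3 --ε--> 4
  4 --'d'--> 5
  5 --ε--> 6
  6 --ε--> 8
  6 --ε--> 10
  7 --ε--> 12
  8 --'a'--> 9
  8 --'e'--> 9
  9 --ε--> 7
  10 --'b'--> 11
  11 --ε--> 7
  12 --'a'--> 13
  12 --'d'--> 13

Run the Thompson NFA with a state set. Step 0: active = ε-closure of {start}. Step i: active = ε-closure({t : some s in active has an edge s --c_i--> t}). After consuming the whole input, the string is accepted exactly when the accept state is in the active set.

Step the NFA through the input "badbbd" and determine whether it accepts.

Answer: REJECT

Derivation:
start: ε-closure({0}) = {0}
'b' @ 1: {1,2}
'a' @ 2: {3,4}
'd' @ 3: {5,6,8,10}
'b' @ 4: {7,11,12}
'b' @ 5: {}  — dead — no transitions
rest 'd' ignored (set empty)
final: {}; accept 13 not in set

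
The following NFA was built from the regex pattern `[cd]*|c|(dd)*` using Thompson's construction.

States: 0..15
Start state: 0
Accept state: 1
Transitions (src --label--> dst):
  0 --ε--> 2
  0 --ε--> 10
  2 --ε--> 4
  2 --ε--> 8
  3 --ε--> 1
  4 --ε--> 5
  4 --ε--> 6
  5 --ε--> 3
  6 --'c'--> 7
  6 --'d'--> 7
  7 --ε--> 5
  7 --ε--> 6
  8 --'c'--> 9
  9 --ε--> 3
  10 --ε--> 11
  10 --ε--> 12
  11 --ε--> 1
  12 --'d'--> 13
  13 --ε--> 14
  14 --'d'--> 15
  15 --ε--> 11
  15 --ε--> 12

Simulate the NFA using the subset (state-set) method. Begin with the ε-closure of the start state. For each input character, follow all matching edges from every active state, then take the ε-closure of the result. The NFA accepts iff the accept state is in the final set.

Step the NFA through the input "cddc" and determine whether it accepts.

Answer: ACCEPT

Steps:
start: ε-closure({0}) = {0,1,2,3,4,5,6,8,10,11,12}
'c' @ 1: {1,3,5,6,7,9}  [accepting]
'd' @ 2: {1,3,5,6,7}  [accepting]
'd' @ 3: {1,3,5,6,7}  [accepting]
'c' @ 4: {1,3,5,6,7}  [accepting]
end set {1,3,5,6,7} — state 1 in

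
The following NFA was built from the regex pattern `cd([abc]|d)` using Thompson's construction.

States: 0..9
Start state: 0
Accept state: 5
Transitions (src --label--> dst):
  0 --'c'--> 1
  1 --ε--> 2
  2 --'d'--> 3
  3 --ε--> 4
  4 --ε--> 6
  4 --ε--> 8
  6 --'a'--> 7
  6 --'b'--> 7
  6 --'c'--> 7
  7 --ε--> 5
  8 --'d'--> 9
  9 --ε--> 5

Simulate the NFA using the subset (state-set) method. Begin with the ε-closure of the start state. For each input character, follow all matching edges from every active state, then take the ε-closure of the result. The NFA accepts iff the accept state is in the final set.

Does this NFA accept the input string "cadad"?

start: ε-closure({0}) = {0}
'c' @ 1: {1,2}
'a' @ 2: {}  — dead — no transitions
rest 'dad' ignored (set empty)
end set {} — state 5 not in

Answer: REJECT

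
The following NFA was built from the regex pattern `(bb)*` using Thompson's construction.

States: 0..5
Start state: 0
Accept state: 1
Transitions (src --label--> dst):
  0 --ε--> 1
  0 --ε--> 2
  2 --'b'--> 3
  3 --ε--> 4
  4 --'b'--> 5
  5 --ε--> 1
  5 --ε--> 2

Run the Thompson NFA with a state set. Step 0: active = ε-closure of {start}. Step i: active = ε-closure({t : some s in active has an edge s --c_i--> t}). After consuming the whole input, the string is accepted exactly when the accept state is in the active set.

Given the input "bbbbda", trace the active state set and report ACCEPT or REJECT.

initial (ε-close {0}): {0,1,2}
'b' @ 1: {3,4}
'b' @ 2: {1,2,5}  ✓accept
'b' @ 3: {3,4}
'b' @ 4: {1,2,5}  ✓accept
'd' @ 5: {}  — state set empty
rest 'a' ignored (set empty)
final: {}; accept 1 not in set

Answer: REJECT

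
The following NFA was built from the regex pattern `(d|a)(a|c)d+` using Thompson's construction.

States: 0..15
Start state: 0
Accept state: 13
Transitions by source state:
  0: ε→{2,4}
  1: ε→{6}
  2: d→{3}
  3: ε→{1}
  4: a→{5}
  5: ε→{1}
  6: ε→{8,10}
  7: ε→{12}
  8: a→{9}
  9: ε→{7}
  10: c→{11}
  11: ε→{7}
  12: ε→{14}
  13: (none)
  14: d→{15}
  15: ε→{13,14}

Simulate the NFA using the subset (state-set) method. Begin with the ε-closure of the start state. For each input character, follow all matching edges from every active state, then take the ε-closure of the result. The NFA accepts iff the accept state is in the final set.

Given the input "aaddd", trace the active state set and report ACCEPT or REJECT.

S₀ = ε-closure({0}) = {0,2,4}
'a' @ 1: {1,5,6,8,10}
'a' @ 2: {7,9,12,14}
'd' @ 3: {13,14,15}  (accept∈set)
'd' @ 4: {13,14,15}  (accept∈set)
'd' @ 5: {13,14,15}  (accept∈set)
final: {13,14,15}; accept 13 in set

Answer: ACCEPT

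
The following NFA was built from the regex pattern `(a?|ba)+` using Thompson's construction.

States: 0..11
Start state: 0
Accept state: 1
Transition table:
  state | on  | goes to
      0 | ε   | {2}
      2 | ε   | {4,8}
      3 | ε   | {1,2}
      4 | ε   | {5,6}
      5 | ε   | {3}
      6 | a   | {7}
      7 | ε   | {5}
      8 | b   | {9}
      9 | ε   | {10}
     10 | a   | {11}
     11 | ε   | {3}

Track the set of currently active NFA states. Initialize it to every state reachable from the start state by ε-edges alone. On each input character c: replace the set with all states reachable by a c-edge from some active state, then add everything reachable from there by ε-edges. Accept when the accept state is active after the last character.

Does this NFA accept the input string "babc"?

Answer: REJECT

Steps:
S₀ = ε-closure({0}) = {0,1,2,3,4,5,6,8}
'b' @ 1: {9,10}
'a' @ 2: {1,2,3,4,5,6,8,11}  [accepting]
'b' @ 3: {9,10}
'c' @ 4: {}  — state set empty
end set {} — state 1 not in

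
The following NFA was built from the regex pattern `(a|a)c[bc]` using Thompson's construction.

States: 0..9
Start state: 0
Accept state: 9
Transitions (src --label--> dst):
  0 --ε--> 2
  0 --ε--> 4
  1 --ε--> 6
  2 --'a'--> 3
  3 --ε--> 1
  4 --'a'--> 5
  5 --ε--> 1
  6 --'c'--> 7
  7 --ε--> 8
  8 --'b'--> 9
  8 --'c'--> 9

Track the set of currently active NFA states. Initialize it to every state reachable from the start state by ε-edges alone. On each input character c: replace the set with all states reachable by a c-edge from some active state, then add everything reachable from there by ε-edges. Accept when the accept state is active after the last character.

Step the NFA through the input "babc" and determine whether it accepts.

Answer: REJECT

Derivation:
S₀ = ε-closure({0}) = {0,2,4}
'b' @ 1: {}  — state set empty
rest 'abc' ignored (set empty)
after full input: {}  (accept=9 not in)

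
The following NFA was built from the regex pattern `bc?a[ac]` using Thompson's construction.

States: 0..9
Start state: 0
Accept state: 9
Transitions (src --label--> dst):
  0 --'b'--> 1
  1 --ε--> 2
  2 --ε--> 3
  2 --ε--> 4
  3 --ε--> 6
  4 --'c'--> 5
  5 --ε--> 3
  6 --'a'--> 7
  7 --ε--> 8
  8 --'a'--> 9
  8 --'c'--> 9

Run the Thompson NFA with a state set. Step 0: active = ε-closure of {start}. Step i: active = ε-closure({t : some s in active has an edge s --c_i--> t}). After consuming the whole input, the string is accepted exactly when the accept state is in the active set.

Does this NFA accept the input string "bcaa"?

start: ε-closure({0}) = {0}
'b' @ 1: {1,2,3,4,6}
'c' @ 2: {3,5,6}
'a' @ 3: {7,8}
'a' @ 4: {9}  (accept∈set)
final: {9}; accept 9 in set

Answer: ACCEPT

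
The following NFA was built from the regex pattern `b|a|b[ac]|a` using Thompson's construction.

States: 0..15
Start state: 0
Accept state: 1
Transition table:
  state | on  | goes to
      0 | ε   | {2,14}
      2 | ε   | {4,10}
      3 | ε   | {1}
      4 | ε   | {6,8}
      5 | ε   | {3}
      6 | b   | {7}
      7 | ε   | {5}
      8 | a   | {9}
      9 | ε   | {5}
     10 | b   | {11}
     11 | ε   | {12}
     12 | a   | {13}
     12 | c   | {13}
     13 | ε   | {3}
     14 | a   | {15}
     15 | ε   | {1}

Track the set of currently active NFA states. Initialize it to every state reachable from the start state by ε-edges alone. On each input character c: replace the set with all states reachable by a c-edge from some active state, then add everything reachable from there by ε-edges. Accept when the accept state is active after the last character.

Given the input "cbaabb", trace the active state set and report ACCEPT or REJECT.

Answer: REJECT

Trace:
start: ε-closure({0}) = {0,2,4,6,8,10,14}
'c' @ 1: {}  — no active states
rest 'baabb' ignored (set empty)
after full input: {}  (accept=1 not in)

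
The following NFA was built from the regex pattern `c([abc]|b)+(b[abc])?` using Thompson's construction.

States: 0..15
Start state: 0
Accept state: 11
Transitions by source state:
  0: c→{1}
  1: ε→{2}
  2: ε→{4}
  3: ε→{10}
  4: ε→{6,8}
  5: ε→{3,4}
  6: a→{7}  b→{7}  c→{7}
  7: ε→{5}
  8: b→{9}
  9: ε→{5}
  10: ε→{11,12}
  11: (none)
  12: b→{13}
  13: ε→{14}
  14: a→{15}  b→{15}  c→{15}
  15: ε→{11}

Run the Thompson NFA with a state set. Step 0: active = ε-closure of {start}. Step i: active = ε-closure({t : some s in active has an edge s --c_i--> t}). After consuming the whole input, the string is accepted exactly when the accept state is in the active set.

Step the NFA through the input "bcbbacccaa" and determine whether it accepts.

Answer: REJECT

Trace:
start: ε-closure({0}) = {0}
'b' @ 1: {}  — state set empty
rest 'cbbacccaa' ignored (set empty)
final: {}; accept 11 not in set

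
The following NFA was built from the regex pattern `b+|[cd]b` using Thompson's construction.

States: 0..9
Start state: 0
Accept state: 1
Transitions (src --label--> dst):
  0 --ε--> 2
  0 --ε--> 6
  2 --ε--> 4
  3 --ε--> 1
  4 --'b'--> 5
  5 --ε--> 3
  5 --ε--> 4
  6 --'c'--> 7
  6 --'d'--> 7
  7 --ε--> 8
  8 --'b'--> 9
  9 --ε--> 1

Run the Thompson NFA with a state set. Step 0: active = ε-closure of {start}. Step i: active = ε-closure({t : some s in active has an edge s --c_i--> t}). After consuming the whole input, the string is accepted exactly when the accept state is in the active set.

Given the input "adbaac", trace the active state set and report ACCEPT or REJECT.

S₀ = ε-closure({0}) = {0,2,4,6}
'a' @ 1: {}  — dead — no transitions
rest 'dbaac' ignored (set empty)
end set {} — state 1 not in

Answer: REJECT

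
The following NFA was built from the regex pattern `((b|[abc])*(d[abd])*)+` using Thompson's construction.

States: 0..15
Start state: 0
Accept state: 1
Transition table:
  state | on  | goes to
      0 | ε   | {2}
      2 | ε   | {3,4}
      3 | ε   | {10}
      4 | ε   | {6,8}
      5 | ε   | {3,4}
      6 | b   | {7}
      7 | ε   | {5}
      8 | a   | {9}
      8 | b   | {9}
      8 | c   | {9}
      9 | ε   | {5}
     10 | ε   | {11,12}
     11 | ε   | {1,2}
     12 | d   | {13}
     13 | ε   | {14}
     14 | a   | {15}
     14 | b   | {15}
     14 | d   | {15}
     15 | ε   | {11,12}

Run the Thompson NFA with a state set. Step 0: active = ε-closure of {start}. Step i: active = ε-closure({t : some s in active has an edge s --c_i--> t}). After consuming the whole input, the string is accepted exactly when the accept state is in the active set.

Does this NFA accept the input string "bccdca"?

start: ε-closure({0}) = {0,1,2,3,4,6,8,10,11,12}
'b' @ 1: {1,2,3,4,5,6,7,8,9,10,11,12}  [accepting]
'c' @ 2: {1,2,3,4,5,6,8,9,10,11,12}  [accepting]
'c' @ 3: {1,2,3,4,5,6,8,9,10,11,12}  [accepting]
'd' @ 4: {13,14}
'c' @ 5: {}  — state set empty
rest 'a' ignored (set empty)
after full input: {}  (accept=1 not in)

Answer: REJECT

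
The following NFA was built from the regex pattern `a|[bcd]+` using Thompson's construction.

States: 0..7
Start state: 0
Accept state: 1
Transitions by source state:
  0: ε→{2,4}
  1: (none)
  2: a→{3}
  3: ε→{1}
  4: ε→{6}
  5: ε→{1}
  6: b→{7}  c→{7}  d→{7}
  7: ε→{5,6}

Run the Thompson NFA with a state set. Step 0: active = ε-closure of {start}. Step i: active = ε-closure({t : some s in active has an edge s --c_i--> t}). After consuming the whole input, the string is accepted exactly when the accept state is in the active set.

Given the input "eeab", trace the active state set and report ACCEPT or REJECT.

Answer: REJECT

Trace:
S₀ = ε-closure({0}) = {0,2,4,6}
'e' @ 1: {}  — no active states
rest 'eab' ignored (set empty)
end set {} — state 1 not in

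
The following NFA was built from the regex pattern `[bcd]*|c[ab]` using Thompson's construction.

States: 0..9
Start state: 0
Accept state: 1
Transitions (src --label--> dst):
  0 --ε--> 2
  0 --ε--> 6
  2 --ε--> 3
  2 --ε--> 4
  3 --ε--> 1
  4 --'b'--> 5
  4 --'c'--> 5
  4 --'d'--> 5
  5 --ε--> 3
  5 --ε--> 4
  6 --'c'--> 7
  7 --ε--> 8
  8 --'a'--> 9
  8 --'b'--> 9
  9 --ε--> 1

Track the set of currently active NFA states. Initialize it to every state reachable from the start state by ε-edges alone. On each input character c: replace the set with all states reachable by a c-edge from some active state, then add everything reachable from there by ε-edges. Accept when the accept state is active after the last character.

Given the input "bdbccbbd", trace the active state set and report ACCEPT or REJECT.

S₀ = ε-closure({0}) = {0,1,2,3,4,6}
'b' @ 1: {1,3,4,5}  (accept∈set)
'd' @ 2: {1,3,4,5}  (accept∈set)
'b' @ 3: {1,3,4,5}  (accept∈set)
'c' @ 4: {1,3,4,5}  (accept∈set)
'c' @ 5: {1,3,4,5}  (accept∈set)
'b' @ 6: {1,3,4,5}  (accept∈set)
'b' @ 7: {1,3,4,5}  (accept∈set)
'd' @ 8: {1,3,4,5}  (accept∈set)
end set {1,3,4,5} — state 1 in

Answer: ACCEPT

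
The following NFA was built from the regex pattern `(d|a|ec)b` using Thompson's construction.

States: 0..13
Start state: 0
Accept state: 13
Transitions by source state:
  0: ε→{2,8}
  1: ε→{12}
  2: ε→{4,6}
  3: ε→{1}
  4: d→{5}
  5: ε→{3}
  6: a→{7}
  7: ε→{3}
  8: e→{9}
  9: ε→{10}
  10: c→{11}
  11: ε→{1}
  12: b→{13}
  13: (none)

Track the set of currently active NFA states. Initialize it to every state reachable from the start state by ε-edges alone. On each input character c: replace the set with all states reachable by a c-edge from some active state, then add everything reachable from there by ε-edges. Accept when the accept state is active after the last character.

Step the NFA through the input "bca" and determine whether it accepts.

Answer: REJECT

Derivation:
initial (ε-close {0}): {0,2,4,6,8}
'b' @ 1: {}  — no active states
rest 'ca' ignored (set empty)
final: {}; accept 13 not in set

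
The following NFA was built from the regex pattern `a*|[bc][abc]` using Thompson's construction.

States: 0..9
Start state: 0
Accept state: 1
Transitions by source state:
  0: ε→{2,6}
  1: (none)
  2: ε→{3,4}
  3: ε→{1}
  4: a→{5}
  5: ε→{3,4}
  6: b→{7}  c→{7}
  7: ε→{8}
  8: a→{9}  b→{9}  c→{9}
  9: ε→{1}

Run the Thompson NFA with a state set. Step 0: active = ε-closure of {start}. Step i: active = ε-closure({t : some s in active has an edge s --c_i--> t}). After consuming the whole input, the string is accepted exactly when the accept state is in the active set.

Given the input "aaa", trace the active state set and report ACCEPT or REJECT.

Answer: ACCEPT

Steps:
S₀ = ε-closure({0}) = {0,1,2,3,4,6}
'a' @ 1: {1,3,4,5}  [accepting]
'a' @ 2: {1,3,4,5}  [accepting]
'a' @ 3: {1,3,4,5}  [accepting]
final: {1,3,4,5}; accept 1 in set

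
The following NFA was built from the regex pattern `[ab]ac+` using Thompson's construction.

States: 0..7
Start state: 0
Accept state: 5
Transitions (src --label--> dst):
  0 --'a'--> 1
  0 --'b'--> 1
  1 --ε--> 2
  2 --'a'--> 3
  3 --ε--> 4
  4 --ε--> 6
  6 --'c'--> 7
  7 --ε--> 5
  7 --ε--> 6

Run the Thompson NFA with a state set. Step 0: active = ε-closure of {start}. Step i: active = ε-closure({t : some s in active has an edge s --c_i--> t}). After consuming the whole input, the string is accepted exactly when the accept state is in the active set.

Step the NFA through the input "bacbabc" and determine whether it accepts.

S₀ = ε-closure({0}) = {0}
'b' @ 1: {1,2}
'a' @ 2: {3,4,6}
'c' @ 3: {5,6,7}  ✓accept
'b' @ 4: {}  — state set empty
rest 'abc' ignored (set empty)
final: {}; accept 5 not in set

Answer: REJECT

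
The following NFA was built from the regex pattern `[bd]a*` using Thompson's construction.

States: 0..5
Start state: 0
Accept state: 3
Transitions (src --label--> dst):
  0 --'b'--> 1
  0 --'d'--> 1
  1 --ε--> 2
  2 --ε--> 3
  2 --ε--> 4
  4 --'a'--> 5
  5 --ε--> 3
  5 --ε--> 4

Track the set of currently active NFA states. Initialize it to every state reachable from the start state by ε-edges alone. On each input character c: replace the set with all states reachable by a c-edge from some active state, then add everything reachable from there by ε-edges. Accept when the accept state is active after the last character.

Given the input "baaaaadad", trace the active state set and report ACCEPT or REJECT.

start: ε-closure({0}) = {0}
'b' @ 1: {1,2,3,4}  (accept∈set)
'a' @ 2: {3,4,5}  (accept∈set)
'a' @ 3: {3,4,5}  (accept∈set)
'a' @ 4: {3,4,5}  (accept∈set)
'a' @ 5: {3,4,5}  (accept∈set)
'a' @ 6: {3,4,5}  (accept∈set)
'd' @ 7: {}  — no active states
rest 'ad' ignored (set empty)
after full input: {}  (accept=3 not in)

Answer: REJECT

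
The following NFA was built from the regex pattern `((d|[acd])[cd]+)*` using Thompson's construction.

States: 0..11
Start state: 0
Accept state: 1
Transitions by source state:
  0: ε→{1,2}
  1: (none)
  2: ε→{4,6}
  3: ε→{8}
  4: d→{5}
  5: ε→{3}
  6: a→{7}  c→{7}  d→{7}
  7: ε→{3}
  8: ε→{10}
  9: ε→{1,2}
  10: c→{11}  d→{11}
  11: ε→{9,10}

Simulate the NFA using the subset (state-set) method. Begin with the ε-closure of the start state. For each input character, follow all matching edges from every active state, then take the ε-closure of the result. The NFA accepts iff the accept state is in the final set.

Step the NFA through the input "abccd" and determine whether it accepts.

initial (ε-close {0}): {0,1,2,4,6}
'a' @ 1: {3,7,8,10}
'b' @ 2: {}  — state set empty
rest 'ccd' ignored (set empty)
end set {} — state 1 not in

Answer: REJECT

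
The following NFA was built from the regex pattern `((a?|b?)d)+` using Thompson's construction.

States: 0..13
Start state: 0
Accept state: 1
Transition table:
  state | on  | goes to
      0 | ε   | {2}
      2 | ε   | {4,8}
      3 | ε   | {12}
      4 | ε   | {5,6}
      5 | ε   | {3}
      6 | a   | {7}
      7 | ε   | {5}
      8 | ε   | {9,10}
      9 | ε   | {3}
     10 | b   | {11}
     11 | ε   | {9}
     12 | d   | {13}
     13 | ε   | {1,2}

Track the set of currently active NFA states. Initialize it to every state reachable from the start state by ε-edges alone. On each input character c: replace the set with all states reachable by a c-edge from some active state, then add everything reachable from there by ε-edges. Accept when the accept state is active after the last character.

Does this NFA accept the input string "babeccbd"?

initial (ε-close {0}): {0,2,3,4,5,6,8,9,10,12}
'b' @ 1: {3,9,11,12}
'a' @ 2: {}  — no active states
rest 'beccbd' ignored (set empty)
final: {}; accept 1 not in set

Answer: REJECT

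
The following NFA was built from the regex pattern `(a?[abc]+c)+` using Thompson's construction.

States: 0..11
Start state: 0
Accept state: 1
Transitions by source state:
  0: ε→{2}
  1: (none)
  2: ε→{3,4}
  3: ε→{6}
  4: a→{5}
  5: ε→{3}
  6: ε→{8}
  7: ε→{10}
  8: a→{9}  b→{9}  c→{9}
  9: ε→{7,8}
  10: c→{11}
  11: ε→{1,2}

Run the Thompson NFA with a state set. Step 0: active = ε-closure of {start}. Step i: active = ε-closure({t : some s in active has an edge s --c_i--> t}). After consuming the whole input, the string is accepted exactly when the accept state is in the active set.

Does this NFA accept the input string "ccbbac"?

S₀ = ε-closure({0}) = {0,2,3,4,6,8}
'c' @ 1: {7,8,9,10}
'c' @ 2: {1,2,3,4,6,7,8,9,10,11}  [accepting]
'b' @ 3: {7,8,9,10}
'b' @ 4: {7,8,9,10}
'a' @ 5: {7,8,9,10}
'c' @ 6: {1,2,3,4,6,7,8,9,10,11}  [accepting]
after full input: {1,2,3,4,6,7,8,9,10,11}  (accept=1 in)

Answer: ACCEPT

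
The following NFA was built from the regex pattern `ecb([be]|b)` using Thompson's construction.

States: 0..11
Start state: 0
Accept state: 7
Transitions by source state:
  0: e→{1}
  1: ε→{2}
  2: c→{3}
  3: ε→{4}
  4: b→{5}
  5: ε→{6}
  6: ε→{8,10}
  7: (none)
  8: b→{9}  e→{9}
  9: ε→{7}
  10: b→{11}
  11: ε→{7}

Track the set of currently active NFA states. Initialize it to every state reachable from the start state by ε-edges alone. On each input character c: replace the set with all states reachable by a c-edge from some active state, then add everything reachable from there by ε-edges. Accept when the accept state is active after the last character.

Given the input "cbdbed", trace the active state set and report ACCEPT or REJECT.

Answer: REJECT

Trace:
initial (ε-close {0}): {0}
'c' @ 1: {}  — state set empty
rest 'bdbed' ignored (set empty)
final: {}; accept 7 not in set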